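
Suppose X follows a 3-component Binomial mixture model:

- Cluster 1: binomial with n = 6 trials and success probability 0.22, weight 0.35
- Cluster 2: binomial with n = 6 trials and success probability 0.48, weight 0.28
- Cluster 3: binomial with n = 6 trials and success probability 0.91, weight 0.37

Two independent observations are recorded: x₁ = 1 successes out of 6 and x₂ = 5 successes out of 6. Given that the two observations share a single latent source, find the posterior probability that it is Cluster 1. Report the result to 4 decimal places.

Posterior ∝ prior × likelihood, so P(k | x) ∝ P(Z=k) f_k(x); normalise over all components.
Since both observations come from the same component, the likelihood for component k is f_k(x₁)·f_k(x₂).
  L_1 = [0.381107] × [0.0024119] = 0.000919192
  L_2 = [0.109499] × [0.0794988] = 0.00870502
  L_3 = [3.22408e-05] × [0.336977] = 1.08644e-05
Weight by the priors:
  P(Z=1)·L_1 = 0.35 × 0.000919192 = 0.000321717
  P(Z=2)·L_2 = 0.28 × 0.00870502 = 0.00243741
  P(Z=3)·L_3 = 0.37 × 1.08644e-05 = 4.01983e-06
Evidence: 0.000321717 + 0.00243741 + 4.01983e-06 = 0.00276314
Responsibility of Cluster 1: 0.000321717 / 0.00276314 ≈ 0.1164

0.1164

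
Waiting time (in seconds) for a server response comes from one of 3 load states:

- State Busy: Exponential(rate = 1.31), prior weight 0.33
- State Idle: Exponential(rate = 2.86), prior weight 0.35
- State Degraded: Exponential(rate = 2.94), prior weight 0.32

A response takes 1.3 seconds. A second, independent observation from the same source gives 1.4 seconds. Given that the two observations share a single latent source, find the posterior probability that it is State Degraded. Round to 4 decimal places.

0.0527

Posterior ∝ prior × likelihood, so P(k | x) ∝ π_k f_k(x); normalise over all components.
Since both observations come from the same component, the likelihood for component k is f_k(x₁)·f_k(x₂).
  L_Busy = [1.31·e^(−1.31·1.3) = 1.31·e^(−1.7030) = 0.238599] × [0.209303] = 0.0499394
  L_Idle = [2.86·e^(−2.86·1.3) = 2.86·e^(−3.7180) = 0.0694479] × [0.0521736] = 0.00362335
  L_Degraded = [2.94·e^(−2.94·1.3) = 2.94·e^(−3.8220) = 0.0643389] × [0.0479503] = 0.00308507
Weight by the priors:
  π_Busy·L_Busy = 0.33 × 0.0499394 = 0.01648
  π_Idle·L_Idle = 0.35 × 0.00362335 = 0.00126817
  π_Degraded·L_Degraded = 0.32 × 0.00308507 = 0.000987222
Denominator: 0.01648 + 0.00126817 + 0.000987222 = 0.0187354
P(State Degraded | x) ≈ 0.0527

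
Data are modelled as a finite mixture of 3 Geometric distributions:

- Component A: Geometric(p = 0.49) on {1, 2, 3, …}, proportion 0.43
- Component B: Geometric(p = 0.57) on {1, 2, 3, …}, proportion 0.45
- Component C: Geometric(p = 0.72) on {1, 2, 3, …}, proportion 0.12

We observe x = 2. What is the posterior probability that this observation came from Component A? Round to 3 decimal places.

0.444

By Bayes' theorem, P(k | x) = w_k f_k(x) / Σ_j w_j f_j(x).
Component likelihoods at x = 2:
  L_A = 0.49·(1−0.49)^1 = 0.49·0.51 = 0.2499
  L_B = 0.57·(1−0.57)^1 = 0.57·0.43 = 0.2451
  L_C = 0.72·(1−0.72)^1 = 0.72·0.28 = 0.2016
Unnormalised posteriors:
  w_A·L_A = 0.43 × 0.2499 = 0.107457
  w_B·L_B = 0.45 × 0.2451 = 0.110295
  w_C·L_C = 0.12 × 0.2016 = 0.024192
Denominator: 0.107457 + 0.110295 + 0.024192 = 0.241944
So the posterior for Component A is 0.107457 / 0.241944 ≈ 0.444.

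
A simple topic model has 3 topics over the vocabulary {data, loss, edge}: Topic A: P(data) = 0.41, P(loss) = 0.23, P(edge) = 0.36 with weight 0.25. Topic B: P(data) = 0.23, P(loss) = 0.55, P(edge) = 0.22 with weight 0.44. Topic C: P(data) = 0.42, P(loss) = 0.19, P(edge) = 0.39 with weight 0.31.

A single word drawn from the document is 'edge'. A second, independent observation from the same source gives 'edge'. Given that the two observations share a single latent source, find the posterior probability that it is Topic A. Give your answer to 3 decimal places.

0.321

The responsibility of component k is w_k f_k(x) divided by Σ_j w_j f_j(x).
Since both observations come from the same component, the likelihood for component k is f_k(x₁)·f_k(x₂).
  p_A = [P(edge | comp) = 0.36] × [0.36] = 0.1296
  p_B = [P(edge | comp) = 0.22] × [0.22] = 0.0484
  p_C = [P(edge | comp) = 0.39] × [0.39] = 0.1521
Unnormalised posteriors:
  w_A·p_A = 0.25 × 0.1296 = 0.0324
  w_B·p_B = 0.44 × 0.0484 = 0.021296
  w_C·p_C = 0.31 × 0.1521 = 0.047151
Sum: 0.0324 + 0.021296 + 0.047151 = 0.100847
P(Topic A | data) ≈ 0.321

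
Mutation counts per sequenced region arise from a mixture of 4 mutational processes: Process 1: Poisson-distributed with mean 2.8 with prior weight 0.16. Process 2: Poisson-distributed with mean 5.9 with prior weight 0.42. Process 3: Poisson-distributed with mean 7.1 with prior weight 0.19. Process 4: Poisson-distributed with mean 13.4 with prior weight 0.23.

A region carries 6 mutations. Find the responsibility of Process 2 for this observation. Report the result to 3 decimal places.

0.644

P(component k | x) = π_k·f_k(x) / marginal(x), where marginal(x) = Σ_j π_j·f_j(x).
Component likelihoods at x = 6 mutations:
  L_1 = e^(−2.8)·2.8^6/6! = 0.0406997
  L_2 = e^(−5.9)·5.9^6/6! = 0.160488
  L_3 = e^(−7.1)·7.1^6/6! = 0.1468
  L_4 = e^(−13.4)·13.4^6/6! = 0.0121829
Weight by the priors:
  π_1·L_1 = 0.16 × 0.0406997 = 0.00651195
  π_2·L_2 = 0.42 × 0.160488 = 0.0674049
  π_3·L_3 = 0.19 × 0.1468 = 0.027892
  π_4·L_4 = 0.23 × 0.0121829 = 0.00280206
Marginal: 0.00651195 + 0.0674049 + 0.027892 + 0.00280206 = 0.104611
So the posterior for Process 2 is 0.0674049 / 0.104611 ≈ 0.644.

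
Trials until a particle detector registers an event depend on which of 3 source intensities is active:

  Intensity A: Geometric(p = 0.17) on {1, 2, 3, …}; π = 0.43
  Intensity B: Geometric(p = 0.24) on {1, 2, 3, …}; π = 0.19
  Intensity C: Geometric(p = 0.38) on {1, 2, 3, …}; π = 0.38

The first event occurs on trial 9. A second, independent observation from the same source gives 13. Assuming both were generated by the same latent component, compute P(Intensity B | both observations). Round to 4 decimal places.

P(component k | x) = π_k·f_k(x) / marginal(x), where marginal(x) = Σ_j π_j·f_j(x).
Since both observations come from the same component, the likelihood for component k is f_k(x₁)·f_k(x₂).
  L_A = [0.17·(1−0.17)^8 = 0.17·0.225229 = 0.038289] × [0.0181713] = 0.00069576
  L_B = [0.24·(1−0.24)^8 = 0.24·0.111303 = 0.0267128] × [0.00891198] = 0.000238064
  L_C = [0.38·(1−0.38)^8 = 0.38·0.021834 = 0.00829692] × [0.00122598] = 1.01719e-05
Weight by the priors:
  π_A·L_A = 0.43 × 0.00069576 = 0.000299177
  π_B·L_B = 0.19 × 0.000238064 = 4.52322e-05
  π_C·L_C = 0.38 × 1.01719e-05 = 3.86531e-06
Evidence: 0.000299177 + 4.52322e-05 + 3.86531e-06 = 0.000348274
P(Intensity B | x₁, x₂) ≈ 0.1299

0.1299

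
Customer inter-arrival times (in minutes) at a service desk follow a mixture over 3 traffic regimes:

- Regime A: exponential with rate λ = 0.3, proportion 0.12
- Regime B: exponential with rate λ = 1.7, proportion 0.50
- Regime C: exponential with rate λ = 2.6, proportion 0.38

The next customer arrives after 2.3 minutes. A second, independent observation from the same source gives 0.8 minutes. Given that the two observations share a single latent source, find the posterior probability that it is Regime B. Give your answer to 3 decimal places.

0.594

Posterior ∝ prior × likelihood, so P(k | x) ∝ P(Z=k) f_k(x); normalise over all components.
Since both observations come from the same component, the likelihood for component k is f_k(x₁)·f_k(x₂).
  p_A = [0.150473] × [0.235988] = 0.0355098
  p_B = [0.0340689] × [0.436323] = 0.014865
  p_C = [0.00657495] × [0.324819] = 0.00213567
Multiply by the mixture weights:
  P(Z=A)·p_A = 0.12 × 0.0355098 = 0.00426118
  P(Z=B)·p_B = 0.50 × 0.014865 = 0.00743252
  P(Z=C)·p_C = 0.38 × 0.00213567 = 0.000811553
Sum: 0.00426118 + 0.00743252 + 0.000811553 = 0.0125053
Responsibility of Regime B: 0.00743252 / 0.0125053 ≈ 0.594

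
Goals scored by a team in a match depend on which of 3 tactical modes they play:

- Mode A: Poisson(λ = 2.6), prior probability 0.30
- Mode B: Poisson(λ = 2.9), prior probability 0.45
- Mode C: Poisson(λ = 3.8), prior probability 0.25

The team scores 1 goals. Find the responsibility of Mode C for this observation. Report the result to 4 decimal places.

0.1408

Posterior ∝ prior × likelihood, so P(k | x) ∝ P(Z=k) f_k(x); normalise over all components.
Component likelihoods at x = 1 goals:
  f_A = e^(−2.6)·2.6^1/1! = 0.193111
  f_B = e^(−2.9)·2.9^1/1! = 0.159567
  f_C = e^(−3.8)·3.8^1/1! = 0.0850089
Unnormalised posteriors:
  P(Z=A)·f_A = 0.30 × 0.193111 = 0.0579334
  P(Z=B)·f_B = 0.45 × 0.159567 = 0.0718053
  P(Z=C)·f_C = 0.25 × 0.0850089 = 0.0212522
Evidence: 0.0579334 + 0.0718053 + 0.0212522 = 0.150991
Responsibility of Mode C: 0.0212522 / 0.150991 ≈ 0.1408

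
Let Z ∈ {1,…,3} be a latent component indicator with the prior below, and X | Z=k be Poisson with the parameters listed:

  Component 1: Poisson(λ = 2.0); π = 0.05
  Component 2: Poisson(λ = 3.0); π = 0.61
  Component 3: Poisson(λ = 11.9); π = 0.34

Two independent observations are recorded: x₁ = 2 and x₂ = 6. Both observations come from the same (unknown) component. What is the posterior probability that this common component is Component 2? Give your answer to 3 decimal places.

Posterior ∝ prior × likelihood, so P(k | x) ∝ π_k f_k(x); normalise over all components.
Since both observations come from the same component, the likelihood for component k is f_k(x₁)·f_k(x₂).
  p_1 = [0.270671] × [0.0120298] = 0.00325611
  p_2 = [0.224042] × [0.0504094] = 0.0112938
  p_3 = [0.000480795] × [0.0267821] = 1.28767e-05
Multiply by the mixture weights:
  π_1·p_1 = 0.05 × 0.00325611 = 0.000162806
  π_2·p_2 = 0.61 × 0.0112938 = 0.00688923
  π_3·p_3 = 0.34 × 1.28767e-05 = 4.37808e-06
Marginal: 0.000162806 + 0.00688923 + 4.37808e-06 = 0.00705641
P(Component 2 | x₁,x₂) ≈ 0.976

0.976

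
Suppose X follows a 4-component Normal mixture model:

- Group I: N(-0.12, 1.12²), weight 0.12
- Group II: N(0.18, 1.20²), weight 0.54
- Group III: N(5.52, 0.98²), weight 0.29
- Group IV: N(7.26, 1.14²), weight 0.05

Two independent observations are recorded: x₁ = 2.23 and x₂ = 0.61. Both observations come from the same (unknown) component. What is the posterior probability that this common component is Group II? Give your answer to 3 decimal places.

Posterior ∝ prior × likelihood, so P(k | x) ∝ w_k f_k(x); normalise over all components.
Since both observations come from the same component, the likelihood for component k is f_k(x₁)·f_k(x₂).
  p_I = [0.0394185] × [0.288033] = 0.0113539
  p_II = [0.0772691] × [0.311779] = 0.0240909
  p_III = [0.00145327] × [1.44153e-06] = 2.09492e-09
  p_IV = [2.07269e-05] × [1.42879e-08] = 2.96143e-13
Weight by the priors:
  w_I·p_I = 0.12 × 0.0113539 = 0.00136246
  w_II·p_II = 0.54 × 0.0240909 = 0.0130091
  w_III·p_III = 0.29 × 2.09492e-09 = 6.07528e-10
  w_IV·p_IV = 0.05 × 2.96143e-13 = 1.48072e-14
Marginal: 0.00136246 + 0.0130091 + 6.07528e-10 + 1.48072e-14 = 0.0143715
Responsibility of Group II: 0.0130091 / 0.0143715 ≈ 0.905

0.905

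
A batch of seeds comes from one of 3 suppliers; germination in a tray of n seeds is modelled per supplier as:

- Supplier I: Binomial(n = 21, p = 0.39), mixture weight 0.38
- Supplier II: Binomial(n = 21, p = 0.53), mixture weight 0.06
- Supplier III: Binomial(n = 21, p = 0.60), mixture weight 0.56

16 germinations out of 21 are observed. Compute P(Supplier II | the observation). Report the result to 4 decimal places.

0.0317

By Bayes' theorem, P(k | x) = π_k f_k(x) / Σ_j π_j f_j(x).
Binomial probabilities:
  p_I = C(21,16)·0.39^16·0.61^5 = 20349·2.8644e-07·0.0844596 = 0.000492296
  p_II = C(21,16)·0.53^16·0.47^5 = 20349·3.87627e-05·0.0229345 = 0.0180903
  p_III = C(21,16)·0.60^16·0.40^5 = 20349·0.000282111·0.01024 = 0.0587845
Unnormalised posteriors:
  π_I·p_I = 0.38 × 0.000492296 = 0.000187072
  π_II·p_II = 0.06 × 0.0180903 = 0.00108542
  π_III·p_III = 0.56 × 0.0587845 = 0.0329193
Marginal: 0.000187072 + 0.00108542 + 0.0329193 = 0.0341918
So the posterior for Supplier II is 0.00108542 / 0.0341918 ≈ 0.0317.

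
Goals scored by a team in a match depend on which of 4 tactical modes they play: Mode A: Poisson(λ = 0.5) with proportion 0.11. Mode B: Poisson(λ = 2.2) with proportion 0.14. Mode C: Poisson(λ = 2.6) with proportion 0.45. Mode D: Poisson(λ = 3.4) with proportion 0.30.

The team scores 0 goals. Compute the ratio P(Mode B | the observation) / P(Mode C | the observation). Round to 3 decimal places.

0.464

Posterior odds = (π_i f_i(x)) / (π_j f_j(x)); the normalising sum cancels.
Evaluate each component's likelihood at the observed value:
  f_A = 0.606531
  f_B = 0.110803
  f_C = 0.0742736
  f_D = 0.0333733
0.0155124 / 0.0334231 ≈ 0.464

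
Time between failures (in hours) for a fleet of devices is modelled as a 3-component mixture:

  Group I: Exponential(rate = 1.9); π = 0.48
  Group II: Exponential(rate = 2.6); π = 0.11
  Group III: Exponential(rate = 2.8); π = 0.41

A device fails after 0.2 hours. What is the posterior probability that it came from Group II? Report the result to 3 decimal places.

0.117

By Bayes' theorem, P(k | x) = w_k f_k(x) / Σ_j w_j f_j(x).
Evaluate each component's likelihood at the observed value:
  f_I = 1.9·e^(−1.9·0.2) = 1.9·e^(−0.3800) = 1.29934
  f_II = 2.6·e^(−2.6·0.2) = 2.6·e^(−0.5200) = 1.54575
  f_III = 2.8·e^(−2.8·0.2) = 2.8·e^(−0.5600) = 1.59939
Multiply by the mixture weights:
  w_I·f_I = 0.48 × 1.29934 = 0.623682
  w_II·f_II = 0.11 × 1.54575 = 0.170033
  w_III·f_III = 0.41 × 1.59939 = 0.655748
Normaliser: 0.623682 + 0.170033 + 0.655748 = 1.44946
So the posterior for Group II is 0.170033 / 1.44946 ≈ 0.117.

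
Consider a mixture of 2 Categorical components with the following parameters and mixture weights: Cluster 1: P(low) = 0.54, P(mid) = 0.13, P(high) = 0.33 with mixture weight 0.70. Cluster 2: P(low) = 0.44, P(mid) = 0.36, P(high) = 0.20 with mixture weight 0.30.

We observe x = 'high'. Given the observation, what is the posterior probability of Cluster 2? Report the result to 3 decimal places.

0.206

By Bayes' theorem, P(k | x) = π_k f_k(x) / Σ_j π_j f_j(x).
Evaluate each component's likelihood at the observed value:
  f_1 = P(high | comp) = 0.33
  f_2 = P(high | comp) = 0.20
Weight by the priors:
  π_1·f_1 = 0.70 × 0.33 = 0.231
  π_2·f_2 = 0.30 × 0.2 = 0.06
Sum: 0.231 + 0.06 = 0.291
P(Cluster 2 | x) = 0.06 / 0.291 ≈ 0.206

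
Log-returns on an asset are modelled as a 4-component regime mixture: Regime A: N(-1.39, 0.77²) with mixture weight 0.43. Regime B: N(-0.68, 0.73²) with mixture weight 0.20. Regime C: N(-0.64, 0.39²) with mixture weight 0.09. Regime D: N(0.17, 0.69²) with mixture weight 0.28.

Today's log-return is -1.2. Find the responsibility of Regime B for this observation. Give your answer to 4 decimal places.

0.2380

By Bayes' theorem, P(k | x) = π_k f_k(x) / Σ_j π_j f_j(x).
Evaluate each component's likelihood at the observed value:
  p_A = (1/(0.77·√(2π)))·exp(−(-1.2−-1.39)²/(2·0.77²)) = 0.518107·exp(-0.03044) = 0.502572
  p_B = (1/(0.73·√(2π)))·exp(−(-1.2−-0.68)²/(2·0.73²)) = 0.546496·exp(-0.25371) = 0.424037
  p_C = (1/(0.39·√(2π)))·exp(−(-1.2−-0.64)²/(2·0.39²)) = 1.022929·exp(-1.03090) = 0.364864
  p_D = (1/(0.69·√(2π)))·exp(−(-1.2−0.17)²/(2·0.69²)) = 0.578177·exp(-1.97112) = 0.0805406
Weight by the priors:
  π_A·p_A = 0.43 × 0.502572 = 0.216106
  π_B·p_B = 0.20 × 0.424037 = 0.0848075
  π_C·p_C = 0.09 × 0.364864 = 0.0328378
  π_D·p_D = 0.28 × 0.0805406 = 0.0225514
Denominator: 0.216106 + 0.0848075 + 0.0328378 + 0.0225514 = 0.356302
So the posterior for Regime B is 0.0848075 / 0.356302 ≈ 0.2380.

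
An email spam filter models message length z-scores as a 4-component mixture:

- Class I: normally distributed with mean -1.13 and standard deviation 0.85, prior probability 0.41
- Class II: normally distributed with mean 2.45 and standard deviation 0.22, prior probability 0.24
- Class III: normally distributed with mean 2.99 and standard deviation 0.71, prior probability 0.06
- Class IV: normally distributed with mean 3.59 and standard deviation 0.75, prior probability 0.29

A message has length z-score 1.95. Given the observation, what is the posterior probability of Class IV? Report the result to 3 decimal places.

0.240

By Bayes' theorem, P(k | x) = π_k f_k(x) / Σ_j π_j f_j(x).
Normal densities:
  p_I = (1/(0.85·√(2π)))·exp(−(1.95−-1.13)²/(2·0.85²)) = 0.469344·exp(-6.56498) = 0.000661234
  p_II = (1/(0.22·√(2π)))·exp(−(1.95−2.45)²/(2·0.22²)) = 1.813374·exp(-2.58264) = 0.137044
  p_III = (1/(0.71·√(2π)))·exp(−(1.95−2.99)²/(2·0.71²)) = 0.561891·exp(-1.07280) = 0.192194
  p_IV = (1/(0.75·√(2π)))·exp(−(1.95−3.59)²/(2·0.75²)) = 0.531923·exp(-2.39076) = 0.0487031
Weight by the priors:
  π_I·p_I = 0.41 × 0.000661234 = 0.000271106
  π_II·p_II = 0.24 × 0.137044 = 0.0328905
  π_III·p_III = 0.06 × 0.192194 = 0.0115316
  π_IV·p_IV = 0.29 × 0.0487031 = 0.0141239
Normaliser: 0.000271106 + 0.0328905 + 0.0115316 + 0.0141239 = 0.0588171
Responsibility of Class IV: 0.0141239 / 0.0588171 ≈ 0.240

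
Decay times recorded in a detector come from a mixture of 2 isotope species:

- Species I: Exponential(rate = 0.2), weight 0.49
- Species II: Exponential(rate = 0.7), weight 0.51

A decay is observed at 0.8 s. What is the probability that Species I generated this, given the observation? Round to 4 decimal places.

By Bayes' theorem, P(k | x) = π_k f_k(x) / Σ_j π_j f_j(x).
Evaluate each component's likelihood at the observed value:
  L_I = 0.2·e^(−0.2·0.8) = 0.2·e^(−0.1600) = 0.170429
  L_II = 0.7·e^(−0.7·0.8) = 0.7·e^(−0.5600) = 0.399846
Unnormalised posteriors:
  π_I·L_I = 0.49 × 0.170429 = 0.0835101
  π_II·L_II = 0.51 × 0.399846 = 0.203922
Normaliser: 0.0835101 + 0.203922 = 0.287432
P(Species I | the observation) = 0.0835101 / 0.287432 ≈ 0.2905

0.2905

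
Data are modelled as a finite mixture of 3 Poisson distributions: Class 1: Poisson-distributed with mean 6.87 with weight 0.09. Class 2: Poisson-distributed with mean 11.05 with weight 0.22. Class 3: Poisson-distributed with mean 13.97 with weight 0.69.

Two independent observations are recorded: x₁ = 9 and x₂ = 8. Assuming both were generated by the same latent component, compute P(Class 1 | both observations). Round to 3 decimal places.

The responsibility of component k is w_k f_k(x) divided by Σ_j w_j f_j(x).
Since both observations come from the same component, the likelihood for component k is f_k(x₁)·f_k(x₂).
  f_1 = [e^(−6.87)·6.87^9/9! = 0.0975539] × [0.1278] = 0.0124674
  f_2 = [e^(−11.05)·11.05^9/9! = 0.107533] × [0.0875838] = 0.00941818
  f_3 = [e^(−13.97)·13.97^9/9! = 0.0478532] × [0.0308288] = 0.00147526
Weight by the priors:
  w_1·f_1 = 0.09 × 0.0124674 = 0.00112206
  w_2·f_2 = 0.22 × 0.00941818 = 0.002072
  w_3·f_3 = 0.69 × 0.00147526 = 0.00101793
Marginal: 0.00112206 + 0.002072 + 0.00101793 = 0.00421199
Responsibility of Class 1: 0.00112206 / 0.00421199 ≈ 0.266

0.266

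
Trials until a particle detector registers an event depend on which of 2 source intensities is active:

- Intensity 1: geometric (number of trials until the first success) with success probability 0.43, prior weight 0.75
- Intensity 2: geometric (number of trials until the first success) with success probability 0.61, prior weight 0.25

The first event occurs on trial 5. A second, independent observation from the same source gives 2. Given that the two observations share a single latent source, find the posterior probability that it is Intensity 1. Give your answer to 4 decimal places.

By Bayes' theorem, P(k | x) = P(Z=k) f_k(x) / Σ_j P(Z=j) f_j(x).
Since both observations come from the same component, the likelihood for component k is f_k(x₁)·f_k(x₂).
  p_1 = [0.43·(1−0.43)^4 = 0.43·0.10556 = 0.0453908] × [0.2451] = 0.0111253
  p_2 = [0.61·(1−0.61)^4 = 0.61·0.0231344 = 0.014112] × [0.2379] = 0.00335724
Multiply by the mixture weights:
  P(Z=1)·p_1 = 0.75 × 0.0111253 = 0.00834396
  P(Z=2)·p_2 = 0.25 × 0.00335724 = 0.000839311
Denominator: 0.00834396 + 0.000839311 = 0.00918328
P(Intensity 1 | x₁,x₂) ≈ 0.9086

0.9086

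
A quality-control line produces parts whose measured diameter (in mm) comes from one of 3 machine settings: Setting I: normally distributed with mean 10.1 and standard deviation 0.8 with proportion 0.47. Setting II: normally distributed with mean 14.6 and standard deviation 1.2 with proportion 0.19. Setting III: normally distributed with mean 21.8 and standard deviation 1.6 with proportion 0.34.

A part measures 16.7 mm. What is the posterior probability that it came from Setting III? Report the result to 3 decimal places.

0.037

P(component k | x) = π_k·f_k(x) / marginal(x), where marginal(x) = Σ_j π_j·f_j(x).
Evaluate each component's likelihood at the observed value:
  p_I = (1/(0.8·√(2π)))·exp(−(16.7−10.1)²/(2·0.8²)) = 0.498678·exp(-34.03125) = 8.28392e-16
  p_II = (1/(1.2·√(2π)))·exp(−(16.7−14.6)²/(2·1.2²)) = 0.332452·exp(-1.53125) = 0.0718978
  p_III = (1/(1.6·√(2π)))·exp(−(16.7−21.8)²/(2·1.6²)) = 0.249339·exp(-5.08008) = 0.00155074
Prior × likelihood for each component:
  π_I·p_I = 0.47 × 8.28392e-16 = 3.89344e-16
  π_II·p_II = 0.19 × 0.0718978 = 0.0136606
  π_III·p_III = 0.34 × 0.00155074 = 0.000527253
Sum: 3.89344e-16 + 0.0136606 + 0.000527253 = 0.0141878
Responsibility of Setting III: 0.000527253 / 0.0141878 ≈ 0.037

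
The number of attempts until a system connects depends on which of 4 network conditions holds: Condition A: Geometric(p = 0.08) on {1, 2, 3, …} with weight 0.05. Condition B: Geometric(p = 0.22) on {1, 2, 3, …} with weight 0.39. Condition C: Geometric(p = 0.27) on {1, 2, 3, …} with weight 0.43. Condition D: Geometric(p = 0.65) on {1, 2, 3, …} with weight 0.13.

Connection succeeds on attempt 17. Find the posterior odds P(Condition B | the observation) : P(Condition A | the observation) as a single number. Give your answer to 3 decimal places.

Posterior odds = (w_i f_i(x)) / (w_j f_j(x)); the normalising sum cancels.
Component likelihoods at x = 17:
  L_A = 0.0210715
  L_B = 0.00412987
  L_C = 0.00175602
  L_D = 3.29611e-08
0.00161065 / 0.00105357 ≈ 1.529

1.529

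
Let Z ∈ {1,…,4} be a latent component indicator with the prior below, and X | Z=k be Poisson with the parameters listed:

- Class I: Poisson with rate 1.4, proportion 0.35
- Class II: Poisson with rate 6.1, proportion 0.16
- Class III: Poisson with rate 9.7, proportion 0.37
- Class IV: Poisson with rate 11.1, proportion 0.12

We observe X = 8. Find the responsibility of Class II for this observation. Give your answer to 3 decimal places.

The responsibility of component k is π_k f_k(x) divided by Σ_j π_j f_j(x).
Evaluate each component's likelihood at the observed value:
  p_I = e^(−1.4)·1.4^8/8! = 9.02592e-05
  p_II = e^(−6.1)·6.1^8/8! = 0.10664
  p_III = e^(−9.7)·9.7^8/8! = 0.119123
  p_IV = e^(−11.1)·11.1^8/8! = 0.0863763
Prior × likelihood for each component:
  π_I·p_I = 0.35 × 9.02592e-05 = 3.15907e-05
  π_II·p_II = 0.16 × 0.10664 = 0.0170625
  π_III·p_III = 0.37 × 0.119123 = 0.0440756
  π_IV·p_IV = 0.12 × 0.0863763 = 0.0103652
Denominator: 3.15907e-05 + 0.0170625 + 0.0440756 + 0.0103652 = 0.0715348
Responsibility of Class II: 0.0170625 / 0.0715348 ≈ 0.239

0.239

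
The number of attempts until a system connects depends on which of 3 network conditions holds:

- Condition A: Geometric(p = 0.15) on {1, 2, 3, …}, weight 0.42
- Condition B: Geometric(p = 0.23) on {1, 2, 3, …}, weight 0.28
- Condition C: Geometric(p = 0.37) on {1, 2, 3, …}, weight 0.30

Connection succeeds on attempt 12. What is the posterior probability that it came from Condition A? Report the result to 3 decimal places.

Posterior ∝ prior × likelihood, so P(k | x) ∝ π_k f_k(x); normalise over all components.
Component likelihoods at x = 12:
  p_A = 0.15·(1−0.15)^11 = 0.15·0.167343 = 0.0251015
  p_B = 0.23·(1−0.23)^11 = 0.23·0.0564154 = 0.0129756
  p_C = 0.37·(1−0.37)^11 = 0.37·0.00620506 = 0.00229587
Weight by the priors:
  π_A·p_A = 0.42 × 0.0251015 = 0.0105426
  π_B·p_B = 0.28 × 0.0129756 = 0.00363315
  π_C·p_C = 0.30 × 0.00229587 = 0.000688762
Marginal: 0.0105426 + 0.00363315 + 0.000688762 = 0.0148645
So the posterior for Condition A is 0.0105426 / 0.0148645 ≈ 0.709.

0.709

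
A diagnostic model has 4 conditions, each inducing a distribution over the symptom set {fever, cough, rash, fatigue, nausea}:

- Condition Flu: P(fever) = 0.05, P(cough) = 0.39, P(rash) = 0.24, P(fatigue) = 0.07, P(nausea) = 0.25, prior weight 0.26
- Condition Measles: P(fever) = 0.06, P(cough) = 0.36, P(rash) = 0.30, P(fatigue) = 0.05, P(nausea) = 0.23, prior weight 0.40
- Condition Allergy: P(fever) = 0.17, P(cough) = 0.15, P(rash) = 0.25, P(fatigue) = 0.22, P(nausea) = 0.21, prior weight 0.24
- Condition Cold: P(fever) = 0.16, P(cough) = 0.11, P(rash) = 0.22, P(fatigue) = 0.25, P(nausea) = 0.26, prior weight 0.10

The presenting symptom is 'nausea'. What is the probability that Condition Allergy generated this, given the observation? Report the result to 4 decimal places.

0.2159

The responsibility of component k is π_k f_k(x) divided by Σ_j π_j f_j(x).
Evaluate each component's likelihood at the observed value:
  L_Flu = 0.25
  L_Measles = 0.23
  L_Allergy = 0.21
  L_Cold = 0.26
Unnormalised posteriors:
  π_Flu·L_Flu = 0.26 × 0.25 = 0.065
  π_Measles·L_Measles = 0.40 × 0.23 = 0.092
  π_Allergy·L_Allergy = 0.24 × 0.21 = 0.0504
  π_Cold·L_Cold = 0.10 × 0.26 = 0.026
Evidence: 0.065 + 0.092 + 0.0504 + 0.026 = 0.2334
Responsibility of Condition Allergy: 0.0504 / 0.2334 ≈ 0.2159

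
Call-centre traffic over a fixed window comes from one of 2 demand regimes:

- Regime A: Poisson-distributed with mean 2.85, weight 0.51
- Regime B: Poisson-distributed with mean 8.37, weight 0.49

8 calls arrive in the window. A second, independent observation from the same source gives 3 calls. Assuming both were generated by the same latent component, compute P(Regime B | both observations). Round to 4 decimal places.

Posterior ∝ prior × likelihood, so P(k | x) ∝ π_k f_k(x); normalise over all components.
Since both observations come from the same component, the likelihood for component k is f_k(x₁)·f_k(x₂).
  L_A = [0.00624452] × [0.223174] = 0.00139362
  L_B = [0.138433] × [0.0226454] = 0.00313486
Multiply by the mixture weights:
  π_A·L_A = 0.51 × 0.00139362 = 0.000710744
  π_B·L_B = 0.49 × 0.00313486 = 0.00153608
Denominator: 0.000710744 + 0.00153608 = 0.00224683
P(Regime B | x₁, x₂) ≈ 0.6837

0.6837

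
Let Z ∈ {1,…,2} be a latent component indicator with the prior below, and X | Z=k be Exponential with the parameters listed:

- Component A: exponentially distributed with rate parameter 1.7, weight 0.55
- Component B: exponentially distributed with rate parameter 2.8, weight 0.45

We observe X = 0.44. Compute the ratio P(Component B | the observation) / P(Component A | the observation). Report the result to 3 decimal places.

Posterior odds = (w_i f_i(x)) / (w_j f_j(x)); the normalising sum cancels.
Exponential densities:
  L_A = 1.7·e^(−1.7·0.44) = 1.7·e^(−0.7480) = 0.804631
  L_B = 2.8·e^(−2.8·0.44) = 2.8·e^(−1.2320) = 0.816784
Odds = (0.45/0.55) × (0.816784/0.804631) = 0.818182 × 1.0151 ≈ 0.831

0.831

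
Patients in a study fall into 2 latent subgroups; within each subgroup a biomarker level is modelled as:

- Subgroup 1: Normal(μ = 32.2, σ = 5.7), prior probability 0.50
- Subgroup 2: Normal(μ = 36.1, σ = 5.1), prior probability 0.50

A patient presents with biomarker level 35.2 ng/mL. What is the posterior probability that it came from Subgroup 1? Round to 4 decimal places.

Posterior ∝ prior × likelihood, so P(k | x) ∝ π_k f_k(x); normalise over all components.
Evaluate each component's likelihood at the observed value:
  f_1 = (1/(5.7·√(2π)))·exp(−(35.2−32.2)²/(2·5.7²)) = 0.069990·exp(-0.13850) = 0.0609374
  f_2 = (1/(5.1·√(2π)))·exp(−(35.2−36.1)²/(2·5.1²)) = 0.078224·exp(-0.01557) = 0.0770154
Weight by the priors:
  π_1·f_1 = 0.50 × 0.0609374 = 0.0304687
  π_2·f_2 = 0.50 × 0.0770154 = 0.0385077
Normaliser: 0.0304687 + 0.0385077 = 0.0689764
Responsibility of Subgroup 1: 0.0304687 / 0.0689764 ≈ 0.4417

0.4417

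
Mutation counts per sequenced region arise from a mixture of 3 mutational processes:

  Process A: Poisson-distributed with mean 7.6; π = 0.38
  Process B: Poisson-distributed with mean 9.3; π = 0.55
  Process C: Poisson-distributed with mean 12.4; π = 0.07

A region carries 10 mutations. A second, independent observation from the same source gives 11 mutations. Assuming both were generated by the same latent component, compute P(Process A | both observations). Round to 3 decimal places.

0.212

By Bayes' theorem, P(k | x) = w_k f_k(x) / Σ_j w_j f_j(x).
Since both observations come from the same component, the likelihood for component k is f_k(x₁)·f_k(x₂).
  p_A = [0.0886614] × [0.061257] = 0.00543113
  p_B = [0.121935] × [0.10309] = 0.0125703
  p_C = [0.0975444] × [0.109959] = 0.0107259
Multiply by the mixture weights:
  w_A·p_A = 0.38 × 0.00543113 = 0.00206383
  w_B·p_B = 0.55 × 0.0125703 = 0.00691367
  w_C·p_C = 0.07 × 0.0107259 = 0.000750813
Sum: 0.00206383 + 0.00691367 + 0.000750813 = 0.00972831
P(Process A | x) = 0.00206383 / 0.00972831 ≈ 0.212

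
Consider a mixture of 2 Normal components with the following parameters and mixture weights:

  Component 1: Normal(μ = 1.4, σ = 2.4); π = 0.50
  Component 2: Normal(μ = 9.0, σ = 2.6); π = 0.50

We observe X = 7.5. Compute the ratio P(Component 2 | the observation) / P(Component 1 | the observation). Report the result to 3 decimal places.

19.758

Posterior odds = (π_i f_i(x)) / (π_j f_j(x)); the normalising sum cancels.
Evaluate each component's likelihood at the observed value:
  L_1 = (1/(2.4·√(2π)))·exp(−(7.5−1.4)²/(2·2.4²)) = 0.166226·exp(-3.23003) = 0.00657525
  L_2 = (1/(2.6·√(2π)))·exp(−(7.5−9.0)²/(2·2.6²)) = 0.153439·exp(-0.16642) = 0.129916
0.0649578 / 0.00328763 ≈ 19.758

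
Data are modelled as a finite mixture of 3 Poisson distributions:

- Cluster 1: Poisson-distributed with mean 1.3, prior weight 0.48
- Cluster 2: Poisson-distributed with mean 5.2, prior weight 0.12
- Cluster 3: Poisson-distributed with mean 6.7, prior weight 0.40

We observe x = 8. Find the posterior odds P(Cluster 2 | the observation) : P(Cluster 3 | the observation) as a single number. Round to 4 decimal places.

0.1770

Posterior odds = (π_i f_i(x)) / (π_j f_j(x)); the normalising sum cancels.
Evaluate each component's likelihood at the observed value:
  p_1 = 5.5137e-05
  p_2 = 0.0731434
  p_3 = 0.123967
Posterior odds = (π_2·p_2) / (π_3·p_3) = (0.12·0.0731434) / (0.40·0.123967) = 0.0087772 / 0.0495867 ≈ 0.1770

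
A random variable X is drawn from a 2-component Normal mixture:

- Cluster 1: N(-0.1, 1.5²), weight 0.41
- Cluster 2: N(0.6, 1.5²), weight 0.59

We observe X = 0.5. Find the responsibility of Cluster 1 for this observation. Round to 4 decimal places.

0.3913

By Bayes' theorem, P(k | x) = P(Z=k) f_k(x) / Σ_j P(Z=j) f_j(x).
Normal densities:
  p_1 = 0.245513
  p_2 = 0.265371
Unnormalised posteriors:
  P(Z=1)·p_1 = 0.41 × 0.245513 = 0.100661
  P(Z=2)·p_2 = 0.59 × 0.265371 = 0.156569
Evidence: 0.100661 + 0.156569 = 0.257229
P(Cluster 1 | data) ≈ 0.3913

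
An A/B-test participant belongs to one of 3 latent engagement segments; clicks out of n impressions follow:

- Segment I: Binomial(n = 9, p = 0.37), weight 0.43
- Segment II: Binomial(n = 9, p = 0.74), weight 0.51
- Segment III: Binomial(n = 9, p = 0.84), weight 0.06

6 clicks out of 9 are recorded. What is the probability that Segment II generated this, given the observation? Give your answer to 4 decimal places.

0.8025

Apply Bayes' rule: the posterior for each component is proportional to its prior times its likelihood at x.
Component likelihoods at x = 6 clicks out of 9:
  L_I = 0.0538904
  L_II = 0.242432
  L_III = 0.120869
Weight by the priors:
  π_I·L_I = 0.43 × 0.0538904 = 0.0231729
  π_II·L_II = 0.51 × 0.242432 = 0.12364
  π_III·L_III = 0.06 × 0.120869 = 0.00725214
Sum: 0.0231729 + 0.12364 + 0.00725214 = 0.154065
So the posterior for Segment II is 0.12364 / 0.154065 ≈ 0.8025.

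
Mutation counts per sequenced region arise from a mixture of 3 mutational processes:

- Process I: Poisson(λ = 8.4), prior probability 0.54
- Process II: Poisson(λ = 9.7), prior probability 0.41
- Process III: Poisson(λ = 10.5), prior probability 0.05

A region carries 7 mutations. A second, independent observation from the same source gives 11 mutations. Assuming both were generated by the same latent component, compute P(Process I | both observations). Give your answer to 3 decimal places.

0.547

Apply Bayes' rule: the posterior for each component is proportional to its prior times its likelihood at x.
Since both observations come from the same component, the likelihood for component k is f_k(x₁)·f_k(x₂).
  f_I = [e^(−8.4)·8.4^7/7! = 0.131659] × [0.0827642] = 0.0108967
  f_II = [e^(−9.7)·9.7^7/7! = 0.0982461] × [0.109819] = 0.0107893
  f_III = [e^(−10.5)·10.5^7/7! = 0.0768781] × [0.117987] = 0.00907062
Unnormalised posteriors:
  π_I·f_I = 0.54 × 0.0108967 = 0.0058842
  π_II·f_II = 0.41 × 0.0107893 = 0.0044236
  π_III·f_III = 0.05 × 0.00907062 = 0.000453531
Evidence: 0.0058842 + 0.0044236 + 0.000453531 = 0.0107613
Responsibility of Process I: 0.0058842 / 0.0107613 ≈ 0.547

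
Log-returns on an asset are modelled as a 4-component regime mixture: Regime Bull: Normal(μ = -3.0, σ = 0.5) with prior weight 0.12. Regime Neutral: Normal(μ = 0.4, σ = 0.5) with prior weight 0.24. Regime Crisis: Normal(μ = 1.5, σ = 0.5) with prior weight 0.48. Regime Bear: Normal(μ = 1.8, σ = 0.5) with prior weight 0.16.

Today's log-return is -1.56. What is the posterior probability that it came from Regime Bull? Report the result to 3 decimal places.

Posterior ∝ prior × likelihood, so P(k | x) ∝ π_k f_k(x); normalise over all components.
Component likelihoods at x = -1.56:
  f_Bull = (1/(0.5·√(2π)))·exp(−(-1.56−-3.0)²/(2·0.5²)) = 0.797885·exp(-4.14720) = 0.0126135
  f_Neutral = (1/(0.5·√(2π)))·exp(−(-1.56−0.4)²/(2·0.5²)) = 0.797885·exp(-7.68320) = 0.000367425
  f_Crisis = (1/(0.5·√(2π)))·exp(−(-1.56−1.5)²/(2·0.5²)) = 0.797885·exp(-18.72720) = 5.87247e-09
  f_Bear = (1/(0.5·√(2π)))·exp(−(-1.56−1.8)²/(2·0.5²)) = 0.797885·exp(-22.57920) = 1.24715e-10
Unnormalised posteriors:
  π_Bull·f_Bull = 0.12 × 0.0126135 = 0.00151361
  π_Neutral·f_Neutral = 0.24 × 0.000367425 = 8.8182e-05
  π_Crisis·f_Crisis = 0.48 × 5.87247e-09 = 2.81878e-09
  π_Bear·f_Bear = 0.16 × 1.24715e-10 = 1.99544e-11
Evidence: 0.00151361 + 8.8182e-05 + 2.81878e-09 + 1.99544e-11 = 0.0016018
So the posterior for Regime Bull is 0.00151361 / 0.0016018 ≈ 0.945.

0.945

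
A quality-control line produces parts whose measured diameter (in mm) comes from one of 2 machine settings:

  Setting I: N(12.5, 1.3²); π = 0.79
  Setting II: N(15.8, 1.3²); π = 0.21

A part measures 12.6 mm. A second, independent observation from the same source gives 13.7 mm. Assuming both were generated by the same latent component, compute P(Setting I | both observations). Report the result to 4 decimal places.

P(component k | x) = P(Z=k)·f_k(x) / marginal(x), where marginal(x) = Σ_j P(Z=j)·f_j(x).
Since both observations come from the same component, the likelihood for component k is f_k(x₁)·f_k(x₂).
  p_I = [(1/(1.3·√(2π)))·exp(−(12.6−12.5)²/(2·1.3²)) = 0.306879·exp(-0.00296) = 0.305972] × [0.20042] = 0.061323
  p_II = [(1/(1.3·√(2π)))·exp(−(12.6−15.8)²/(2·1.3²)) = 0.306879·exp(-3.02959) = 0.0148332] × [0.0832392] = 0.0012347
Weight by the priors:
  P(Z=I)·p_I = 0.79 × 0.061323 = 0.0484452
  P(Z=II)·p_II = 0.21 × 0.0012347 = 0.000259288
Evidence: 0.0484452 + 0.000259288 = 0.0487045
P(Setting I | x₁,x₂) = 0.0484452 / 0.0487045 ≈ 0.9947

0.9947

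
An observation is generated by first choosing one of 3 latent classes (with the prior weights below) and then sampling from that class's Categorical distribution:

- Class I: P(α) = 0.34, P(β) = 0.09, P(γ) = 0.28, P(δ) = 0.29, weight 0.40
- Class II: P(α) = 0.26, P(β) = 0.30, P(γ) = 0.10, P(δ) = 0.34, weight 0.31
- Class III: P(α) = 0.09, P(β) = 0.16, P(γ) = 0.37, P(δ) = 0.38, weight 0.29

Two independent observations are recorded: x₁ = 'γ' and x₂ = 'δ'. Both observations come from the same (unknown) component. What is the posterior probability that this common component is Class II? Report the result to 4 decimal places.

By Bayes' theorem, P(k | x) = w_k f_k(x) / Σ_j w_j f_j(x).
Since both observations come from the same component, the likelihood for component k is f_k(x₁)·f_k(x₂).
  p_I = [0.28] × [0.29] = 0.0812
  p_II = [0.1] × [0.34] = 0.034
  p_III = [0.37] × [0.38] = 0.1406
Unnormalised posteriors:
  w_I·p_I = 0.40 × 0.0812 = 0.03248
  w_II·p_II = 0.31 × 0.034 = 0.01054
  w_III·p_III = 0.29 × 0.1406 = 0.040774
Normaliser: 0.03248 + 0.01054 + 0.040774 = 0.083794
So the posterior for Class II is 0.01054 / 0.083794 ≈ 0.1258.

0.1258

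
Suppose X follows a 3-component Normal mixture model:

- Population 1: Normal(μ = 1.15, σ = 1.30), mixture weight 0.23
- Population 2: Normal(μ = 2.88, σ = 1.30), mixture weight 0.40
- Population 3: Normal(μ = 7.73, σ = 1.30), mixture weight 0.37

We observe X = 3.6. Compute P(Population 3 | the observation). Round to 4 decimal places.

0.0062

Posterior ∝ prior × likelihood, so P(k | x) ∝ P(Z=k) f_k(x); normalise over all components.
Component likelihoods at x = 3.6:
  p_1 = (1/(1.30·√(2π)))·exp(−(3.6−1.15)²/(2·1.30²)) = 0.306879·exp(-1.77589) = 0.0519647
  p_2 = (1/(1.30·√(2π)))·exp(−(3.6−2.88)²/(2·1.30²)) = 0.306879·exp(-0.15337) = 0.263244
  p_3 = (1/(1.30·√(2π)))·exp(−(3.6−7.73)²/(2·1.30²)) = 0.306879·exp(-5.04642) = 0.00197394
Multiply by the mixture weights:
  P(Z=1)·p_1 = 0.23 × 0.0519647 = 0.0119519
  P(Z=2)·p_2 = 0.40 × 0.263244 = 0.105297
  P(Z=3)·p_3 = 0.37 × 0.00197394 = 0.000730358
Denominator: 0.0119519 + 0.105297 + 0.000730358 = 0.11798
So the posterior for Population 3 is 0.000730358 / 0.11798 ≈ 0.0062.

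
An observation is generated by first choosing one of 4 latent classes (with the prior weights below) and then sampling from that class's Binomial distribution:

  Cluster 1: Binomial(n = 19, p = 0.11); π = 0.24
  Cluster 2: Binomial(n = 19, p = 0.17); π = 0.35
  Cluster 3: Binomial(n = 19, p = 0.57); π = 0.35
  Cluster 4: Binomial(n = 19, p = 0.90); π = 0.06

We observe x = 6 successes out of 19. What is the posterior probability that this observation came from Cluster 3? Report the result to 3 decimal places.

P(component k | x) = w_k·f_k(x) / marginal(x), where marginal(x) = Σ_j w_j·f_j(x).
Evaluate each component's likelihood at the observed value:
  p_1 = 0.0105659
  p_2 = 0.0581019
  p_3 = 0.015989
  p_4 = 1.44191e-09
Unnormalised posteriors:
  w_1·p_1 = 0.24 × 0.0105659 = 0.00253582
  w_2·p_2 = 0.35 × 0.0581019 = 0.0203357
  w_3·p_3 = 0.35 × 0.015989 = 0.00559614
  w_4·p_4 = 0.06 × 1.44191e-09 = 8.65143e-11
Evidence: 0.00253582 + 0.0203357 + 0.00559614 + 8.65143e-11 = 0.0284676
Responsibility of Cluster 3: 0.00559614 / 0.0284676 ≈ 0.197

0.197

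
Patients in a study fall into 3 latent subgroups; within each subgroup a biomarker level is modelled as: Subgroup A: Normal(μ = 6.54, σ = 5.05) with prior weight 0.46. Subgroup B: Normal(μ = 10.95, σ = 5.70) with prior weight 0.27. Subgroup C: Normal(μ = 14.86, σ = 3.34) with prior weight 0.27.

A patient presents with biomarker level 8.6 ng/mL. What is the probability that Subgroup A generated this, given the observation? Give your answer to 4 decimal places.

P(component k | x) = w_k·f_k(x) / marginal(x), where marginal(x) = Σ_j w_j·f_j(x).
Component likelihoods at x = 8.6 ng/mL:
  f_A = (1/(5.05·√(2π)))·exp(−(8.6−6.54)²/(2·5.05²)) = 0.078998·exp(-0.08320) = 0.0726918
  f_B = (1/(5.70·√(2π)))·exp(−(8.6−10.95)²/(2·5.70²)) = 0.069990·exp(-0.08499) = 0.0642874
  f_C = (1/(3.34·√(2π)))·exp(−(8.6−14.86)²/(2·3.34²)) = 0.119444·exp(-1.75641) = 0.0206236
Prior × likelihood for each component:
  w_A·f_A = 0.46 × 0.0726918 = 0.0334382
  w_B·f_B = 0.27 × 0.0642874 = 0.0173576
  w_C·f_C = 0.27 × 0.0206236 = 0.00556838
Marginal: 0.0334382 + 0.0173576 + 0.00556838 = 0.0563642
P(Subgroup A | x) ≈ 0.5933

0.5933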